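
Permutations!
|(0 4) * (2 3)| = |(0 4)(2 3)| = 2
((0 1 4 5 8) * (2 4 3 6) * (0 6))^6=((0 1 3)(2 4 5 8 6))^6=(2 4 5 8 6)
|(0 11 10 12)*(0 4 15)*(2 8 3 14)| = |(0 11 10 12 4 15)(2 8 3 14)| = 12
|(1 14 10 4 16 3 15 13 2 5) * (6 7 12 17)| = 20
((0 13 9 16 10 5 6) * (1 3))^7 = (16)(1 3)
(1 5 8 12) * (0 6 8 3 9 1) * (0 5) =[6, 0, 2, 9, 4, 3, 8, 7, 12, 1, 10, 11, 5] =(0 6 8 12 5 3 9 1)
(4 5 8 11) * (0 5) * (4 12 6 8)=[5, 1, 2, 3, 0, 4, 8, 7, 11, 9, 10, 12, 6]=(0 5 4)(6 8 11 12)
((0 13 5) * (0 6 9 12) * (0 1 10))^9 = ((0 13 5 6 9 12 1 10))^9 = (0 13 5 6 9 12 1 10)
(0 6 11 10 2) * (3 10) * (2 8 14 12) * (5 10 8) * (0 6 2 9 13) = (0 2 6 11 3 8 14 12 9 13)(5 10) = [2, 1, 6, 8, 4, 10, 11, 7, 14, 13, 5, 3, 9, 0, 12]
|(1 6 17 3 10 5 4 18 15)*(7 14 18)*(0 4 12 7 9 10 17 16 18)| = |(0 4 9 10 5 12 7 14)(1 6 16 18 15)(3 17)| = 40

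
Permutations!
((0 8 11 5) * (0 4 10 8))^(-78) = (4 8 5 10 11)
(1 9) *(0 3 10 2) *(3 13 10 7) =(0 13 10 2)(1 9)(3 7) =[13, 9, 0, 7, 4, 5, 6, 3, 8, 1, 2, 11, 12, 10]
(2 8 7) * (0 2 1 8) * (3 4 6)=(0 2)(1 8 7)(3 4 6)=[2, 8, 0, 4, 6, 5, 3, 1, 7]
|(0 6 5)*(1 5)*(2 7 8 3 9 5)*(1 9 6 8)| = |(0 8 3 6 9 5)(1 2 7)| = 6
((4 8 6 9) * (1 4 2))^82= ((1 4 8 6 9 2))^82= (1 9 8)(2 6 4)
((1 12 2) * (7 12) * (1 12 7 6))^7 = (1 6)(2 12)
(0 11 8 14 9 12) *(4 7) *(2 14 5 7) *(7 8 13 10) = (0 11 13 10 7 4 2 14 9 12)(5 8) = [11, 1, 14, 3, 2, 8, 6, 4, 5, 12, 7, 13, 0, 10, 9]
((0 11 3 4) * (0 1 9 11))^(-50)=((1 9 11 3 4))^(-50)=(11)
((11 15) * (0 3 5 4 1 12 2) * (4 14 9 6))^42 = (15)(0 5 9 4 12)(1 2 3 14 6)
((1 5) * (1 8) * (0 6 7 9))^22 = (0 7)(1 5 8)(6 9)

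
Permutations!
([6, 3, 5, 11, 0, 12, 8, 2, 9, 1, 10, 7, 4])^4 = [1, 2, 0, 5, 9, 6, 3, 4, 11, 7, 10, 12, 8]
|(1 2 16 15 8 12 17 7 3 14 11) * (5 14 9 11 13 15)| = 14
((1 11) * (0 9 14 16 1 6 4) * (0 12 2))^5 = ((0 9 14 16 1 11 6 4 12 2))^5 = (0 11)(1 2)(4 14)(6 9)(12 16)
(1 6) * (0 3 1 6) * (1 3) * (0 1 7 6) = [7, 1, 2, 3, 4, 5, 0, 6] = (0 7 6)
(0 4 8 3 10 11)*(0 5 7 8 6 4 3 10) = (0 3)(4 6)(5 7 8 10 11) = [3, 1, 2, 0, 6, 7, 4, 8, 10, 9, 11, 5]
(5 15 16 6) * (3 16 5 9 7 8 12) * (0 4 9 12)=(0 4 9 7 8)(3 16 6 12)(5 15)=[4, 1, 2, 16, 9, 15, 12, 8, 0, 7, 10, 11, 3, 13, 14, 5, 6]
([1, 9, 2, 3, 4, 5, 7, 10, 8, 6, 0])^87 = [6, 7, 2, 3, 4, 5, 0, 1, 8, 10, 9]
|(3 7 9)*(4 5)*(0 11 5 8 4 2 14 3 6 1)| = |(0 11 5 2 14 3 7 9 6 1)(4 8)| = 10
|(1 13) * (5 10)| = 2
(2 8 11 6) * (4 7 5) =[0, 1, 8, 3, 7, 4, 2, 5, 11, 9, 10, 6] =(2 8 11 6)(4 7 5)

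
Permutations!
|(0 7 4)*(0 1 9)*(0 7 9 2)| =6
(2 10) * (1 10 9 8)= (1 10 2 9 8)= [0, 10, 9, 3, 4, 5, 6, 7, 1, 8, 2]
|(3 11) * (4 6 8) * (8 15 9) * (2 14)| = 10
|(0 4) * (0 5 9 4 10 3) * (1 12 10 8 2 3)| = |(0 8 2 3)(1 12 10)(4 5 9)| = 12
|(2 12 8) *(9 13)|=6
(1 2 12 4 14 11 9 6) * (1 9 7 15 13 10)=(1 2 12 4 14 11 7 15 13 10)(6 9)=[0, 2, 12, 3, 14, 5, 9, 15, 8, 6, 1, 7, 4, 10, 11, 13]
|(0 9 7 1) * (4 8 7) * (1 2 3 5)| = 9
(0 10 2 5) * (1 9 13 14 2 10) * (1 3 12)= (0 3 12 1 9 13 14 2 5)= [3, 9, 5, 12, 4, 0, 6, 7, 8, 13, 10, 11, 1, 14, 2]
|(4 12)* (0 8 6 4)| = |(0 8 6 4 12)| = 5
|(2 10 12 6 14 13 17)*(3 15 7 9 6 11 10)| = |(2 3 15 7 9 6 14 13 17)(10 12 11)| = 9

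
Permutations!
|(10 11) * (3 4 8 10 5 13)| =|(3 4 8 10 11 5 13)| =7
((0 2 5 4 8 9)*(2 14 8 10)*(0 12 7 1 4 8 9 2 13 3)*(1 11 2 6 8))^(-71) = (0 5 14 1 9 4 12 10 7 13 11 3 2)(6 8)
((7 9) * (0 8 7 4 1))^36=(9)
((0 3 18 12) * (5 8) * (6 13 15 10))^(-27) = (0 3 18 12)(5 8)(6 13 15 10)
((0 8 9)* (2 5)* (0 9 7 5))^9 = (9)(0 2 5 7 8)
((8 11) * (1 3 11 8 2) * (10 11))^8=((1 3 10 11 2))^8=(1 11 3 2 10)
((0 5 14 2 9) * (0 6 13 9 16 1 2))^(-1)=((0 5 14)(1 2 16)(6 13 9))^(-1)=(0 14 5)(1 16 2)(6 9 13)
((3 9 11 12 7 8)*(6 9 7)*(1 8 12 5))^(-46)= ((1 8 3 7 12 6 9 11 5))^(-46)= (1 5 11 9 6 12 7 3 8)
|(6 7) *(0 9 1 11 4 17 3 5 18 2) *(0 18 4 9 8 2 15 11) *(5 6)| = |(0 8 2 18 15 11 9 1)(3 6 7 5 4 17)| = 24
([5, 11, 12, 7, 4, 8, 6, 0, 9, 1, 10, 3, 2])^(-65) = [7, 9, 12, 11, 4, 0, 6, 3, 5, 8, 10, 1, 2]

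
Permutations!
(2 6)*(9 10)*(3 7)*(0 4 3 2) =(0 4 3 7 2 6)(9 10) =[4, 1, 6, 7, 3, 5, 0, 2, 8, 10, 9]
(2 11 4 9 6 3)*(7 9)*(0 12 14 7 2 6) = (0 12 14 7 9)(2 11 4)(3 6) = [12, 1, 11, 6, 2, 5, 3, 9, 8, 0, 10, 4, 14, 13, 7]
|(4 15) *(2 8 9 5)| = 4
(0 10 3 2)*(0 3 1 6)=(0 10 1 6)(2 3)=[10, 6, 3, 2, 4, 5, 0, 7, 8, 9, 1]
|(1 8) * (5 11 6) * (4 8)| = 3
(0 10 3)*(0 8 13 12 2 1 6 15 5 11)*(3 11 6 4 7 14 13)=(0 10 11)(1 4 7 14 13 12 2)(3 8)(5 6 15)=[10, 4, 1, 8, 7, 6, 15, 14, 3, 9, 11, 0, 2, 12, 13, 5]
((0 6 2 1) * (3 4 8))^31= ((0 6 2 1)(3 4 8))^31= (0 1 2 6)(3 4 8)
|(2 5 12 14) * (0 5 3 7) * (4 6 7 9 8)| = 11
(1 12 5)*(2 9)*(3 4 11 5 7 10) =(1 12 7 10 3 4 11 5)(2 9) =[0, 12, 9, 4, 11, 1, 6, 10, 8, 2, 3, 5, 7]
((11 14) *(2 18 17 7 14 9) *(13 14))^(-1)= (2 9 11 14 13 7 17 18)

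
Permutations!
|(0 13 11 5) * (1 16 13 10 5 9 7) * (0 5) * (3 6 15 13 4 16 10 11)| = |(0 11 9 7 1 10)(3 6 15 13)(4 16)| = 12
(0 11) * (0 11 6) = (11)(0 6) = [6, 1, 2, 3, 4, 5, 0, 7, 8, 9, 10, 11]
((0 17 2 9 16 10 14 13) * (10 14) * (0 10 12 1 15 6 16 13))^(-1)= (0 14 16 6 15 1 12 10 13 9 2 17)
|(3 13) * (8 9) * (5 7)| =2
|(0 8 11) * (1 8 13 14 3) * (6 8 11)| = |(0 13 14 3 1 11)(6 8)| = 6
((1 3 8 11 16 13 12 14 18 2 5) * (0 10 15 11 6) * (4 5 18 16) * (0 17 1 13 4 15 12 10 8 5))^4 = ((0 8 6 17 1 3 5 13 10 12 14 16 4)(2 18)(11 15))^4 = (18)(0 1 10 4 17 13 16 6 5 14 8 3 12)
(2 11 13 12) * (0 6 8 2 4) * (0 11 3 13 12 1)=(0 6 8 2 3 13 1)(4 11 12)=[6, 0, 3, 13, 11, 5, 8, 7, 2, 9, 10, 12, 4, 1]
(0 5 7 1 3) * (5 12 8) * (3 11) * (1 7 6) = (0 12 8 5 6 1 11 3) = [12, 11, 2, 0, 4, 6, 1, 7, 5, 9, 10, 3, 8]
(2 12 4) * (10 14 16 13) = (2 12 4)(10 14 16 13) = [0, 1, 12, 3, 2, 5, 6, 7, 8, 9, 14, 11, 4, 10, 16, 15, 13]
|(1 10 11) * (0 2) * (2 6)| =3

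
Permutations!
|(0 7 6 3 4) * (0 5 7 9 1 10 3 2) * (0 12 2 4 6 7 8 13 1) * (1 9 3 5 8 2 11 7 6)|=14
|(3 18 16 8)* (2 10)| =4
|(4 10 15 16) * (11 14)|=4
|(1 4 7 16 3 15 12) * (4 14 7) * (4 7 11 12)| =|(1 14 11 12)(3 15 4 7 16)| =20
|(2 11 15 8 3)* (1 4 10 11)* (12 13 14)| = |(1 4 10 11 15 8 3 2)(12 13 14)| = 24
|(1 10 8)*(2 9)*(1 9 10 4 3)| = 12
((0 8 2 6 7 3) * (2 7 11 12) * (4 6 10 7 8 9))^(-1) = (0 3 7 10 2 12 11 6 4 9)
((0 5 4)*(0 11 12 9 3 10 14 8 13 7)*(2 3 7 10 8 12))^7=(0 13 5 10 4 14 11 12 2 9 3 7 8)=((0 5 4 11 2 3 8 13 10 14 12 9 7))^7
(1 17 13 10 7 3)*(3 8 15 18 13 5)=[0, 17, 2, 1, 4, 3, 6, 8, 15, 9, 7, 11, 12, 10, 14, 18, 16, 5, 13]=(1 17 5 3)(7 8 15 18 13 10)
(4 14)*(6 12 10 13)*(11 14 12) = (4 12 10 13 6 11 14) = [0, 1, 2, 3, 12, 5, 11, 7, 8, 9, 13, 14, 10, 6, 4]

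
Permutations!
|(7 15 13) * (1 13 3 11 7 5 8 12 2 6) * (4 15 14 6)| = 13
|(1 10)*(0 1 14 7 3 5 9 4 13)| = |(0 1 10 14 7 3 5 9 4 13)| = 10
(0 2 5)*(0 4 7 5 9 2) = (2 9)(4 7 5) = [0, 1, 9, 3, 7, 4, 6, 5, 8, 2]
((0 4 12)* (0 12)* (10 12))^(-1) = (0 4)(10 12)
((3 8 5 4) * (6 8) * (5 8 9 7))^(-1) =((3 6 9 7 5 4))^(-1) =(3 4 5 7 9 6)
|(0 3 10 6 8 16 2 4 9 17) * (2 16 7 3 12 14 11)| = |(0 12 14 11 2 4 9 17)(3 10 6 8 7)| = 40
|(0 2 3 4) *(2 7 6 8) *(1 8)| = 8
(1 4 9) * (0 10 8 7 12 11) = (0 10 8 7 12 11)(1 4 9) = [10, 4, 2, 3, 9, 5, 6, 12, 7, 1, 8, 0, 11]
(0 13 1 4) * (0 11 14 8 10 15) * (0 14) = (0 13 1 4 11)(8 10 15 14) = [13, 4, 2, 3, 11, 5, 6, 7, 10, 9, 15, 0, 12, 1, 8, 14]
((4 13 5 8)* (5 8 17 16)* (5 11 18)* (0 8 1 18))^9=(0 11 16 17 5 18 1 13 4 8)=((0 8 4 13 1 18 5 17 16 11))^9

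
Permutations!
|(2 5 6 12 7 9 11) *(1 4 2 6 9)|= |(1 4 2 5 9 11 6 12 7)|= 9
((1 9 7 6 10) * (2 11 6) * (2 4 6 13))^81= ((1 9 7 4 6 10)(2 11 13))^81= (13)(1 4)(6 9)(7 10)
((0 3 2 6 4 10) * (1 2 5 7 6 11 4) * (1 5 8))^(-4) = (0 2)(1 10)(3 11)(4 8)(5 6 7)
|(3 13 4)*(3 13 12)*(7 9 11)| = 6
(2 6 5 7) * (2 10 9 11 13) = [0, 1, 6, 3, 4, 7, 5, 10, 8, 11, 9, 13, 12, 2] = (2 6 5 7 10 9 11 13)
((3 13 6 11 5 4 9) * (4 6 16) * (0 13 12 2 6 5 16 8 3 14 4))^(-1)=(0 16 11 6 2 12 3 8 13)(4 14 9)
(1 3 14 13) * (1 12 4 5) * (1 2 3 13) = (1 13 12 4 5 2 3 14) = [0, 13, 3, 14, 5, 2, 6, 7, 8, 9, 10, 11, 4, 12, 1]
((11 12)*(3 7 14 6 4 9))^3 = ((3 7 14 6 4 9)(11 12))^3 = (3 6)(4 7)(9 14)(11 12)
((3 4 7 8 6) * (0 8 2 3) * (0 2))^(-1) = ((0 8 6 2 3 4 7))^(-1) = (0 7 4 3 2 6 8)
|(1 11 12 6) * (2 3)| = 4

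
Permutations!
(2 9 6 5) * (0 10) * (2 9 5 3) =(0 10)(2 5 9 6 3) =[10, 1, 5, 2, 4, 9, 3, 7, 8, 6, 0]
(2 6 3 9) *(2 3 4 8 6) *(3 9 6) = (9)(3 6 4 8) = [0, 1, 2, 6, 8, 5, 4, 7, 3, 9]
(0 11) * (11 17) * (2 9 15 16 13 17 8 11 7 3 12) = (0 8 11)(2 9 15 16 13 17 7 3 12) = [8, 1, 9, 12, 4, 5, 6, 3, 11, 15, 10, 0, 2, 17, 14, 16, 13, 7]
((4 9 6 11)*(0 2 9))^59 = (0 4 11 6 9 2)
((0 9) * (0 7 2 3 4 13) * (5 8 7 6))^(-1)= (0 13 4 3 2 7 8 5 6 9)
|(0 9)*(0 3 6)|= 4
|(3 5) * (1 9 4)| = |(1 9 4)(3 5)| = 6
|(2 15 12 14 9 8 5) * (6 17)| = |(2 15 12 14 9 8 5)(6 17)| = 14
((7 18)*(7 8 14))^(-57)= (7 14 8 18)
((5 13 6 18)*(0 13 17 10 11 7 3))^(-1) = (0 3 7 11 10 17 5 18 6 13)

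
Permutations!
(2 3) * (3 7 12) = [0, 1, 7, 2, 4, 5, 6, 12, 8, 9, 10, 11, 3] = (2 7 12 3)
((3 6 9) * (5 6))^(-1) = (3 9 6 5)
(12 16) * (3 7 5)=(3 7 5)(12 16)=[0, 1, 2, 7, 4, 3, 6, 5, 8, 9, 10, 11, 16, 13, 14, 15, 12]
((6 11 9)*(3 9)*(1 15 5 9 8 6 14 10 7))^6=(1 7 10 14 9 5 15)(3 6)(8 11)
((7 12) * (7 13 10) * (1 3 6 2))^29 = (1 3 6 2)(7 12 13 10)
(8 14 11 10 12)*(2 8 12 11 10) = (2 8 14 10 11) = [0, 1, 8, 3, 4, 5, 6, 7, 14, 9, 11, 2, 12, 13, 10]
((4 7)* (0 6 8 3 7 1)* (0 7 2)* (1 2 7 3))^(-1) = (0 2 4 7 3 1 8 6)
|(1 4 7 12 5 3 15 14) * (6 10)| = |(1 4 7 12 5 3 15 14)(6 10)| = 8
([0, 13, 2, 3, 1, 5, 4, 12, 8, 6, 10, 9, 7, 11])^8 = [0, 11, 2, 3, 13, 5, 1, 7, 8, 4, 10, 6, 12, 9]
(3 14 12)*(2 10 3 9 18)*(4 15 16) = (2 10 3 14 12 9 18)(4 15 16) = [0, 1, 10, 14, 15, 5, 6, 7, 8, 18, 3, 11, 9, 13, 12, 16, 4, 17, 2]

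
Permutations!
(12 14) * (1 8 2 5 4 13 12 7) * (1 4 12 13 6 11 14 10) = (1 8 2 5 12 10)(4 6 11 14 7) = [0, 8, 5, 3, 6, 12, 11, 4, 2, 9, 1, 14, 10, 13, 7]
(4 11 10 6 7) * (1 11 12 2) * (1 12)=[0, 11, 12, 3, 1, 5, 7, 4, 8, 9, 6, 10, 2]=(1 11 10 6 7 4)(2 12)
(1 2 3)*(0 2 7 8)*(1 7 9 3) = (0 2 1 9 3 7 8) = [2, 9, 1, 7, 4, 5, 6, 8, 0, 3]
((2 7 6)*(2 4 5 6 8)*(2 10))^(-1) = (2 10 8 7)(4 6 5)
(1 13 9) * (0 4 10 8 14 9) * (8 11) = [4, 13, 2, 3, 10, 5, 6, 7, 14, 1, 11, 8, 12, 0, 9] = (0 4 10 11 8 14 9 1 13)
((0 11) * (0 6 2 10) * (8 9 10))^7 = ((0 11 6 2 8 9 10))^7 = (11)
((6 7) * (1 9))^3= ((1 9)(6 7))^3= (1 9)(6 7)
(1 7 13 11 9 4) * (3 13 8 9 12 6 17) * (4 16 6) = (1 7 8 9 16 6 17 3 13 11 12 4) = [0, 7, 2, 13, 1, 5, 17, 8, 9, 16, 10, 12, 4, 11, 14, 15, 6, 3]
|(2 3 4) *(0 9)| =|(0 9)(2 3 4)| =6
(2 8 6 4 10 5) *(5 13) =(2 8 6 4 10 13 5) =[0, 1, 8, 3, 10, 2, 4, 7, 6, 9, 13, 11, 12, 5]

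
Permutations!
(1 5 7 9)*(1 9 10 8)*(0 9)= (0 9)(1 5 7 10 8)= [9, 5, 2, 3, 4, 7, 6, 10, 1, 0, 8]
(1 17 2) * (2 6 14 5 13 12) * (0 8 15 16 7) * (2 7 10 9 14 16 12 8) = (0 2 1 17 6 16 10 9 14 5 13 8 15 12 7) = [2, 17, 1, 3, 4, 13, 16, 0, 15, 14, 9, 11, 7, 8, 5, 12, 10, 6]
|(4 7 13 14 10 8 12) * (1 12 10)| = 6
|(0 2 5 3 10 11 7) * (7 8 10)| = 15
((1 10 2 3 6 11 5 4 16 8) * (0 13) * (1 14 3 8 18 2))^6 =((0 13)(1 10)(2 8 14 3 6 11 5 4 16 18))^6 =(2 5 14 16 6)(3 18 11 8 4)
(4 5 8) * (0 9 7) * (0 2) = (0 9 7 2)(4 5 8) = [9, 1, 0, 3, 5, 8, 6, 2, 4, 7]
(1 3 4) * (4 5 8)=(1 3 5 8 4)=[0, 3, 2, 5, 1, 8, 6, 7, 4]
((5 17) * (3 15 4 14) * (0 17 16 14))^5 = ((0 17 5 16 14 3 15 4))^5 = (0 3 5 4 14 17 15 16)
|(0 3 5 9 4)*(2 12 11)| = 15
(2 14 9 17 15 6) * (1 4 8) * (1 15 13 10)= [0, 4, 14, 3, 8, 5, 2, 7, 15, 17, 1, 11, 12, 10, 9, 6, 16, 13]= (1 4 8 15 6 2 14 9 17 13 10)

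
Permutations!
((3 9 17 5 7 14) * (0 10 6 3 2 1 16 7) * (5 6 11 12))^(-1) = (0 5 12 11 10)(1 2 14 7 16)(3 6 17 9)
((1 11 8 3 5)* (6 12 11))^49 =(12)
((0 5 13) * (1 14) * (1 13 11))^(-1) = ((0 5 11 1 14 13))^(-1) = (0 13 14 1 11 5)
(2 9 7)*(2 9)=(7 9)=[0, 1, 2, 3, 4, 5, 6, 9, 8, 7]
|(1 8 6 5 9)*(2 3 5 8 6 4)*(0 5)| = |(0 5 9 1 6 8 4 2 3)| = 9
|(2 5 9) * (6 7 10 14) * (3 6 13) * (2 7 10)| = |(2 5 9 7)(3 6 10 14 13)| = 20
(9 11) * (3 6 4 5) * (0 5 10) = [5, 1, 2, 6, 10, 3, 4, 7, 8, 11, 0, 9] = (0 5 3 6 4 10)(9 11)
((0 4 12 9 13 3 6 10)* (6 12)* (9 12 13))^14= (13)(0 6)(4 10)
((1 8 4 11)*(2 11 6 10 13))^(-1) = ((1 8 4 6 10 13 2 11))^(-1) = (1 11 2 13 10 6 4 8)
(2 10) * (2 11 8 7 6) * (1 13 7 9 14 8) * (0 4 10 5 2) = (0 4 10 11 1 13 7 6)(2 5)(8 9 14) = [4, 13, 5, 3, 10, 2, 0, 6, 9, 14, 11, 1, 12, 7, 8]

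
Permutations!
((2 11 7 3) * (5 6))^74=(2 7)(3 11)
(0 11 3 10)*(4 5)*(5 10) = (0 11 3 5 4 10) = [11, 1, 2, 5, 10, 4, 6, 7, 8, 9, 0, 3]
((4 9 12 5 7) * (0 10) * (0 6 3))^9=(0 10 6 3)(4 7 5 12 9)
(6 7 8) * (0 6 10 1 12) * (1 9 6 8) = (0 8 10 9 6 7 1 12) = [8, 12, 2, 3, 4, 5, 7, 1, 10, 6, 9, 11, 0]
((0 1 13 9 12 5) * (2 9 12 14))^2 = (0 13 5 1 12)(2 14 9)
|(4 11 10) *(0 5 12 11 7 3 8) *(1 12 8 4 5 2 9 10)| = |(0 2 9 10 5 8)(1 12 11)(3 4 7)| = 6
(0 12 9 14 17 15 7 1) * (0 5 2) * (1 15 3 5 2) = (0 12 9 14 17 3 5 1 2)(7 15) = [12, 2, 0, 5, 4, 1, 6, 15, 8, 14, 10, 11, 9, 13, 17, 7, 16, 3]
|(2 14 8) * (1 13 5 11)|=|(1 13 5 11)(2 14 8)|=12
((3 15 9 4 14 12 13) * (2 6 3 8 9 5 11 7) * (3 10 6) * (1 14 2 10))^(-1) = ((1 14 12 13 8 9 4 2 3 15 5 11 7 10 6))^(-1) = (1 6 10 7 11 5 15 3 2 4 9 8 13 12 14)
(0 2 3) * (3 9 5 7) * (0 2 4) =(0 4)(2 9 5 7 3) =[4, 1, 9, 2, 0, 7, 6, 3, 8, 5]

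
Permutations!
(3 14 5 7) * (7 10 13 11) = (3 14 5 10 13 11 7) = [0, 1, 2, 14, 4, 10, 6, 3, 8, 9, 13, 7, 12, 11, 5]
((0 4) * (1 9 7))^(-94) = (1 7 9) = ((0 4)(1 9 7))^(-94)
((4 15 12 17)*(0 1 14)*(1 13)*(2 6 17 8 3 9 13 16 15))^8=(17)(0 1 9 8 15)(3 12 16 14 13)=((0 16 15 12 8 3 9 13 1 14)(2 6 17 4))^8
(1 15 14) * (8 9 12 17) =(1 15 14)(8 9 12 17) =[0, 15, 2, 3, 4, 5, 6, 7, 9, 12, 10, 11, 17, 13, 1, 14, 16, 8]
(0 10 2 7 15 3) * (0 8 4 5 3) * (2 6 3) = (0 10 6 3 8 4 5 2 7 15) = [10, 1, 7, 8, 5, 2, 3, 15, 4, 9, 6, 11, 12, 13, 14, 0]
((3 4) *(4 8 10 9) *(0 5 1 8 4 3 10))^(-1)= (0 8 1 5)(3 9 10 4)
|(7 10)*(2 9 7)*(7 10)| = |(2 9 10)| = 3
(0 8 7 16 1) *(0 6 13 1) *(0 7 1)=(0 8 1 6 13)(7 16)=[8, 6, 2, 3, 4, 5, 13, 16, 1, 9, 10, 11, 12, 0, 14, 15, 7]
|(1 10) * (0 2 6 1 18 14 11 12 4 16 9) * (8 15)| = 12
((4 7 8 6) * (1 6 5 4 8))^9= ((1 6 8 5 4 7))^9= (1 5)(4 6)(7 8)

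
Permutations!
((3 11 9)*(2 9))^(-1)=(2 11 3 9)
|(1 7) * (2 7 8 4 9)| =6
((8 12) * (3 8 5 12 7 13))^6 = (3 7)(8 13)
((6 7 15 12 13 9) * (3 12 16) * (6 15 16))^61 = (3 6 13 16 15 12 7 9)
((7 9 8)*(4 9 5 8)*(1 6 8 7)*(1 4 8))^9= ((1 6)(4 9 8)(5 7))^9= (9)(1 6)(5 7)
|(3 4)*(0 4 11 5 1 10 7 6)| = |(0 4 3 11 5 1 10 7 6)| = 9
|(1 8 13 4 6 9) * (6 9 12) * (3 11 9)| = |(1 8 13 4 3 11 9)(6 12)| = 14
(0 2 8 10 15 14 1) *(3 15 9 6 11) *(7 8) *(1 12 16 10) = [2, 0, 7, 15, 4, 5, 11, 8, 1, 6, 9, 3, 16, 13, 12, 14, 10] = (0 2 7 8 1)(3 15 14 12 16 10 9 6 11)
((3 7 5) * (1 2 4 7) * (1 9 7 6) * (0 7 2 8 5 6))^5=((0 7 6 1 8 5 3 9 2 4))^5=(0 5)(1 2)(3 7)(4 8)(6 9)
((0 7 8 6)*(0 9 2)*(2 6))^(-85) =((0 7 8 2)(6 9))^(-85) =(0 2 8 7)(6 9)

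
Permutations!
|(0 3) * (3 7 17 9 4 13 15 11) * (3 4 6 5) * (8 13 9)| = 12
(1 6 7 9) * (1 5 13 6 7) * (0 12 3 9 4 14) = (0 12 3 9 5 13 6 1 7 4 14) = [12, 7, 2, 9, 14, 13, 1, 4, 8, 5, 10, 11, 3, 6, 0]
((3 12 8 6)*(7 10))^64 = (12)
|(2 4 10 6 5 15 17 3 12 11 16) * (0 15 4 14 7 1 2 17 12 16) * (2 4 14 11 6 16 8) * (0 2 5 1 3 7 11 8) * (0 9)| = 60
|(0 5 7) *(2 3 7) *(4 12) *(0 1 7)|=4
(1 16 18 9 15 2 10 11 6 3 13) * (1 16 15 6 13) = (1 15 2 10 11 13 16 18 9 6 3) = [0, 15, 10, 1, 4, 5, 3, 7, 8, 6, 11, 13, 12, 16, 14, 2, 18, 17, 9]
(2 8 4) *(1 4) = (1 4 2 8) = [0, 4, 8, 3, 2, 5, 6, 7, 1]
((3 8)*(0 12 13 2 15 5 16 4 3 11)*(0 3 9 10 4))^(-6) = (0 12 13 2 15 5 16)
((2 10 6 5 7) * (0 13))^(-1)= ((0 13)(2 10 6 5 7))^(-1)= (0 13)(2 7 5 6 10)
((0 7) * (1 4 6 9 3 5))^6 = ((0 7)(1 4 6 9 3 5))^6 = (9)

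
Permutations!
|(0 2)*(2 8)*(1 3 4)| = 3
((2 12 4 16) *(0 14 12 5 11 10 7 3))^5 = (0 2 3 16 7 4 10 12 11 14 5)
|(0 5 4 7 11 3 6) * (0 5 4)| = 7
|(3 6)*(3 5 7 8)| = 5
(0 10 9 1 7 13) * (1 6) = [10, 7, 2, 3, 4, 5, 1, 13, 8, 6, 9, 11, 12, 0] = (0 10 9 6 1 7 13)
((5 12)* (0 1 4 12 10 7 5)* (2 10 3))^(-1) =(0 12 4 1)(2 3 5 7 10)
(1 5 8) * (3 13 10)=(1 5 8)(3 13 10)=[0, 5, 2, 13, 4, 8, 6, 7, 1, 9, 3, 11, 12, 10]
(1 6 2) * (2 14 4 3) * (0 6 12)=(0 6 14 4 3 2 1 12)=[6, 12, 1, 2, 3, 5, 14, 7, 8, 9, 10, 11, 0, 13, 4]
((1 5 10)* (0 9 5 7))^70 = ((0 9 5 10 1 7))^70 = (0 1 5)(7 10 9)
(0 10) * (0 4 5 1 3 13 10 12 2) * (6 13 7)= [12, 3, 0, 7, 5, 1, 13, 6, 8, 9, 4, 11, 2, 10]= (0 12 2)(1 3 7 6 13 10 4 5)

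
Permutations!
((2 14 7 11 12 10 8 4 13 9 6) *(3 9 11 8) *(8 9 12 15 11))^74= ((2 14 7 9 6)(3 12 10)(4 13 8)(11 15))^74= (15)(2 6 9 7 14)(3 10 12)(4 8 13)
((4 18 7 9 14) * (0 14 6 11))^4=(0 7)(4 6)(9 14)(11 18)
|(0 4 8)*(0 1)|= 4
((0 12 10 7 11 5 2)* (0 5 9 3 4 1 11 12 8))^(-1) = ((0 8)(1 11 9 3 4)(2 5)(7 12 10))^(-1) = (0 8)(1 4 3 9 11)(2 5)(7 10 12)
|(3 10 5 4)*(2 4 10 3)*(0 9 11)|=|(0 9 11)(2 4)(5 10)|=6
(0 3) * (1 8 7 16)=(0 3)(1 8 7 16)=[3, 8, 2, 0, 4, 5, 6, 16, 7, 9, 10, 11, 12, 13, 14, 15, 1]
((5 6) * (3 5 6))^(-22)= ((6)(3 5))^(-22)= (6)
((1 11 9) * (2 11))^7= (1 9 11 2)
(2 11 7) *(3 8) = (2 11 7)(3 8) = [0, 1, 11, 8, 4, 5, 6, 2, 3, 9, 10, 7]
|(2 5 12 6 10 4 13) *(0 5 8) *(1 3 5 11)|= 12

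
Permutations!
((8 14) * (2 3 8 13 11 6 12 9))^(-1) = (2 9 12 6 11 13 14 8 3)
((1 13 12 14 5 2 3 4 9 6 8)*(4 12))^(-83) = (1 13 4 9 6 8)(2 12 5 3 14)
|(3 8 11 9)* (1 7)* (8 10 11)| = |(1 7)(3 10 11 9)| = 4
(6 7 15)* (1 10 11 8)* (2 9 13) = (1 10 11 8)(2 9 13)(6 7 15) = [0, 10, 9, 3, 4, 5, 7, 15, 1, 13, 11, 8, 12, 2, 14, 6]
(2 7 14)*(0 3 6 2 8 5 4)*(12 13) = (0 3 6 2 7 14 8 5 4)(12 13) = [3, 1, 7, 6, 0, 4, 2, 14, 5, 9, 10, 11, 13, 12, 8]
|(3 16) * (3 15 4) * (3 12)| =5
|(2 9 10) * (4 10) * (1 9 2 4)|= |(1 9)(4 10)|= 2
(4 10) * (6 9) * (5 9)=(4 10)(5 9 6)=[0, 1, 2, 3, 10, 9, 5, 7, 8, 6, 4]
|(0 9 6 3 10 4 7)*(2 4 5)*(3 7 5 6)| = 6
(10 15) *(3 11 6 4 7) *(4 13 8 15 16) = (3 11 6 13 8 15 10 16 4 7) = [0, 1, 2, 11, 7, 5, 13, 3, 15, 9, 16, 6, 12, 8, 14, 10, 4]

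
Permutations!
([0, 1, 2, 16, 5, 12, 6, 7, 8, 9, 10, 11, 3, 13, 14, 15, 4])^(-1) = [0, 1, 2, 12, 16, 4, 6, 7, 8, 9, 10, 11, 5, 13, 14, 15, 3]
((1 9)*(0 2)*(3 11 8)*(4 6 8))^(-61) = (0 2)(1 9)(3 8 6 4 11)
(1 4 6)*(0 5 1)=[5, 4, 2, 3, 6, 1, 0]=(0 5 1 4 6)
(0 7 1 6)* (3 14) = [7, 6, 2, 14, 4, 5, 0, 1, 8, 9, 10, 11, 12, 13, 3] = (0 7 1 6)(3 14)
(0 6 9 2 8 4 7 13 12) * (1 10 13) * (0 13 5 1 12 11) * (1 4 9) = [6, 10, 8, 3, 7, 4, 1, 12, 9, 2, 5, 0, 13, 11] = (0 6 1 10 5 4 7 12 13 11)(2 8 9)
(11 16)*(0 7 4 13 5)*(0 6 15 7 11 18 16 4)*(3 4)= (0 11 3 4 13 5 6 15 7)(16 18)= [11, 1, 2, 4, 13, 6, 15, 0, 8, 9, 10, 3, 12, 5, 14, 7, 18, 17, 16]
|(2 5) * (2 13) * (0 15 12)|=3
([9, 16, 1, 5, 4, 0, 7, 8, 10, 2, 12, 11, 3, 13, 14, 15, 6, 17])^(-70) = [2, 6, 16, 0, 4, 9, 8, 10, 12, 1, 3, 11, 5, 13, 14, 15, 7, 17]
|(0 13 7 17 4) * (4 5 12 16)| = 8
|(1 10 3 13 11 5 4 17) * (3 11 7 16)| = 12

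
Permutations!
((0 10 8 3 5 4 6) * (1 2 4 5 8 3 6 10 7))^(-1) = (0 6 8 3 10 4 2 1 7)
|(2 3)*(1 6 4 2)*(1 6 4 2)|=6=|(1 4)(2 3 6)|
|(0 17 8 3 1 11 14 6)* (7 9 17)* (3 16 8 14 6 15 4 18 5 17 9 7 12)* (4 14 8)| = |(0 12 3 1 11 6)(4 18 5 17 8 16)(14 15)| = 6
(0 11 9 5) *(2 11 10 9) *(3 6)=(0 10 9 5)(2 11)(3 6)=[10, 1, 11, 6, 4, 0, 3, 7, 8, 5, 9, 2]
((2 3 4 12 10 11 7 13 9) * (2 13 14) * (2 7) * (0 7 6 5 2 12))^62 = (0 3 5 14)(2 6 7 4)(10 12 11)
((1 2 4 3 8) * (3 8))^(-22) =((1 2 4 8))^(-22) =(1 4)(2 8)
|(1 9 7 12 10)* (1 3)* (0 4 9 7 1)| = 8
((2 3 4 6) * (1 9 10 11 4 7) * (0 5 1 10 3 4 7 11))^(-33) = (0 10 7 11 3 9 1 5)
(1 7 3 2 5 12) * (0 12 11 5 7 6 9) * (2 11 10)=(0 12 1 6 9)(2 7 3 11 5 10)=[12, 6, 7, 11, 4, 10, 9, 3, 8, 0, 2, 5, 1]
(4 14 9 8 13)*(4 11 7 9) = (4 14)(7 9 8 13 11) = [0, 1, 2, 3, 14, 5, 6, 9, 13, 8, 10, 7, 12, 11, 4]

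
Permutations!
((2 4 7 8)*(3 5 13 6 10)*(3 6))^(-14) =((2 4 7 8)(3 5 13)(6 10))^(-14) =(2 7)(3 5 13)(4 8)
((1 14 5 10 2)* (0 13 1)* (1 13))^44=((0 1 14 5 10 2))^44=(0 14 10)(1 5 2)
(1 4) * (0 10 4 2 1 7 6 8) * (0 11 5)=(0 10 4 7 6 8 11 5)(1 2)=[10, 2, 1, 3, 7, 0, 8, 6, 11, 9, 4, 5]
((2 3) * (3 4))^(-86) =(2 4 3)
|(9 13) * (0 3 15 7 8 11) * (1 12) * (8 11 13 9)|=10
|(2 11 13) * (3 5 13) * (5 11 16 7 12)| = 6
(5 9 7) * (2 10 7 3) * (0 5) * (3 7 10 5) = (10)(0 3 2 5 9 7) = [3, 1, 5, 2, 4, 9, 6, 0, 8, 7, 10]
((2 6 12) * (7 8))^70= (2 6 12)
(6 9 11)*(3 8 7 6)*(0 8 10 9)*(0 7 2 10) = (0 8 2 10 9 11 3)(6 7) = [8, 1, 10, 0, 4, 5, 7, 6, 2, 11, 9, 3]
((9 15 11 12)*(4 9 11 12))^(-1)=(4 11 12 15 9)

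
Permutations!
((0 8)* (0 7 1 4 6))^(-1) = ((0 8 7 1 4 6))^(-1) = (0 6 4 1 7 8)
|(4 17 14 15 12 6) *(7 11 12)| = |(4 17 14 15 7 11 12 6)| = 8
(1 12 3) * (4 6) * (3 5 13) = (1 12 5 13 3)(4 6) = [0, 12, 2, 1, 6, 13, 4, 7, 8, 9, 10, 11, 5, 3]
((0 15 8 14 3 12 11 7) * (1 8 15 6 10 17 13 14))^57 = (0 12 13 6 11 14 10 7 3 17)(1 8)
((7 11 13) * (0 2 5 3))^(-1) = (0 3 5 2)(7 13 11)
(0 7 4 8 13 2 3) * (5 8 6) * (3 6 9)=(0 7 4 9 3)(2 6 5 8 13)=[7, 1, 6, 0, 9, 8, 5, 4, 13, 3, 10, 11, 12, 2]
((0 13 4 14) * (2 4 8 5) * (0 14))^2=(14)(0 8 2)(4 13 5)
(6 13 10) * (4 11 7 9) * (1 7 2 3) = (1 7 9 4 11 2 3)(6 13 10) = [0, 7, 3, 1, 11, 5, 13, 9, 8, 4, 6, 2, 12, 10]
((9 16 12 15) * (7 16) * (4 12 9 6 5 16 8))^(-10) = ((4 12 15 6 5 16 9 7 8))^(-10) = (4 8 7 9 16 5 6 15 12)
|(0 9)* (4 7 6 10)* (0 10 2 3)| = 8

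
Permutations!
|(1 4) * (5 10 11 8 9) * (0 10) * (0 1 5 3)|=6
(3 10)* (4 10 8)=[0, 1, 2, 8, 10, 5, 6, 7, 4, 9, 3]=(3 8 4 10)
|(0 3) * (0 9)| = |(0 3 9)| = 3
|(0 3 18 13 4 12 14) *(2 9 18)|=|(0 3 2 9 18 13 4 12 14)|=9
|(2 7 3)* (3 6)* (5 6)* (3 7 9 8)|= |(2 9 8 3)(5 6 7)|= 12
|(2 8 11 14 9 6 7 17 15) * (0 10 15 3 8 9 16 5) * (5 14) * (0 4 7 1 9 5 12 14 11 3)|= |(0 10 15 2 5 4 7 17)(1 9 6)(3 8)(11 12 14 16)|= 24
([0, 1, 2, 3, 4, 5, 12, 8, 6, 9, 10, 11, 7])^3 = [0, 1, 2, 3, 4, 5, 8, 12, 7, 9, 10, 11, 6]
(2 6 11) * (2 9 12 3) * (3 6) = (2 3)(6 11 9 12) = [0, 1, 3, 2, 4, 5, 11, 7, 8, 12, 10, 9, 6]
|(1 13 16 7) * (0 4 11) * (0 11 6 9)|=|(0 4 6 9)(1 13 16 7)|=4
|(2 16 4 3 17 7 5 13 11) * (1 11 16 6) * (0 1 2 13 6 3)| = 6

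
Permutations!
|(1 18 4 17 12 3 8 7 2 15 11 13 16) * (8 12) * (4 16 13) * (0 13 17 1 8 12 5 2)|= 15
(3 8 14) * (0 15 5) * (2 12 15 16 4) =(0 16 4 2 12 15 5)(3 8 14) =[16, 1, 12, 8, 2, 0, 6, 7, 14, 9, 10, 11, 15, 13, 3, 5, 4]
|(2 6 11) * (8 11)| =|(2 6 8 11)| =4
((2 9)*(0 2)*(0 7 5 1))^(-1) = (0 1 5 7 9 2)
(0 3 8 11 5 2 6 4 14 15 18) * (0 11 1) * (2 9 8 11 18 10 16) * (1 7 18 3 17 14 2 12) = (0 17 14 15 10 16 12 1)(2 6 4)(3 11 5 9 8 7 18) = [17, 0, 6, 11, 2, 9, 4, 18, 7, 8, 16, 5, 1, 13, 15, 10, 12, 14, 3]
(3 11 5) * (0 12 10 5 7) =(0 12 10 5 3 11 7) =[12, 1, 2, 11, 4, 3, 6, 0, 8, 9, 5, 7, 10]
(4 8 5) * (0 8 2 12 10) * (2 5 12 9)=(0 8 12 10)(2 9)(4 5)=[8, 1, 9, 3, 5, 4, 6, 7, 12, 2, 0, 11, 10]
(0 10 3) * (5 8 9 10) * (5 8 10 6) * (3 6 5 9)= (0 8 3)(5 10 6 9)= [8, 1, 2, 0, 4, 10, 9, 7, 3, 5, 6]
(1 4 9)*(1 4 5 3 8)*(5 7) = (1 7 5 3 8)(4 9) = [0, 7, 2, 8, 9, 3, 6, 5, 1, 4]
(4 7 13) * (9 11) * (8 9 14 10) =[0, 1, 2, 3, 7, 5, 6, 13, 9, 11, 8, 14, 12, 4, 10] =(4 7 13)(8 9 11 14 10)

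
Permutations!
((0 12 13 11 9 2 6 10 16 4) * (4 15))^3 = ((0 12 13 11 9 2 6 10 16 15 4))^3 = (0 11 6 15 12 9 10 4 13 2 16)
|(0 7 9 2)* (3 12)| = 4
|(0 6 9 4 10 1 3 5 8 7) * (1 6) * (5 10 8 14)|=|(0 1 3 10 6 9 4 8 7)(5 14)|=18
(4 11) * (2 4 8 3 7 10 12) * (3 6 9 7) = (2 4 11 8 6 9 7 10 12) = [0, 1, 4, 3, 11, 5, 9, 10, 6, 7, 12, 8, 2]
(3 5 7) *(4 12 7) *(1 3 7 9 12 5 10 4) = (1 3 10 4 5)(9 12) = [0, 3, 2, 10, 5, 1, 6, 7, 8, 12, 4, 11, 9]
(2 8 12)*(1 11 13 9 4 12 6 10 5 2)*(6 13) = [0, 11, 8, 3, 12, 2, 10, 7, 13, 4, 5, 6, 1, 9] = (1 11 6 10 5 2 8 13 9 4 12)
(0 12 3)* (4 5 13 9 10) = (0 12 3)(4 5 13 9 10) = [12, 1, 2, 0, 5, 13, 6, 7, 8, 10, 4, 11, 3, 9]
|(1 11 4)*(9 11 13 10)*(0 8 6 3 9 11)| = |(0 8 6 3 9)(1 13 10 11 4)| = 5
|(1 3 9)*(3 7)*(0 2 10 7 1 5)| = |(0 2 10 7 3 9 5)| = 7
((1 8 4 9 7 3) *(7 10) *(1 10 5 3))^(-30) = (1 4 5 10)(3 7 8 9) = ((1 8 4 9 5 3 10 7))^(-30)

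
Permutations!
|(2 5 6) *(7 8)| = 6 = |(2 5 6)(7 8)|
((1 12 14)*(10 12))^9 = (1 10 12 14)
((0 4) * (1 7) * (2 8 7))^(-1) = (0 4)(1 7 8 2)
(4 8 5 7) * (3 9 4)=[0, 1, 2, 9, 8, 7, 6, 3, 5, 4]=(3 9 4 8 5 7)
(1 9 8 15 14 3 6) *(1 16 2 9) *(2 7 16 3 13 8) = (2 9)(3 6)(7 16)(8 15 14 13) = [0, 1, 9, 6, 4, 5, 3, 16, 15, 2, 10, 11, 12, 8, 13, 14, 7]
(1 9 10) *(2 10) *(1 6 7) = (1 9 2 10 6 7) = [0, 9, 10, 3, 4, 5, 7, 1, 8, 2, 6]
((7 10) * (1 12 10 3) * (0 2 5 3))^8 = (12)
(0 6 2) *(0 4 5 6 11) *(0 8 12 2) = (0 11 8 12 2 4 5 6) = [11, 1, 4, 3, 5, 6, 0, 7, 12, 9, 10, 8, 2]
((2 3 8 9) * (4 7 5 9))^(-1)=(2 9 5 7 4 8 3)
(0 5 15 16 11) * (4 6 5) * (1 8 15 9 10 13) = [4, 8, 2, 3, 6, 9, 5, 7, 15, 10, 13, 0, 12, 1, 14, 16, 11] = (0 4 6 5 9 10 13 1 8 15 16 11)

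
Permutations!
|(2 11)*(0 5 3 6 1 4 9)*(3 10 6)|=|(0 5 10 6 1 4 9)(2 11)|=14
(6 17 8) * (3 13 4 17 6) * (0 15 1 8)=(0 15 1 8 3 13 4 17)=[15, 8, 2, 13, 17, 5, 6, 7, 3, 9, 10, 11, 12, 4, 14, 1, 16, 0]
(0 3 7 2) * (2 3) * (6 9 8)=(0 2)(3 7)(6 9 8)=[2, 1, 0, 7, 4, 5, 9, 3, 6, 8]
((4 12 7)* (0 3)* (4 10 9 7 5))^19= ((0 3)(4 12 5)(7 10 9))^19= (0 3)(4 12 5)(7 10 9)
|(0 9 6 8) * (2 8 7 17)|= 7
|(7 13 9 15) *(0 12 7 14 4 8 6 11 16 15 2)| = |(0 12 7 13 9 2)(4 8 6 11 16 15 14)| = 42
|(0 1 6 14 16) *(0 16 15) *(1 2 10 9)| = 8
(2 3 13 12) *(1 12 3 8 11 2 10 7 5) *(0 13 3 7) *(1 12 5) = (0 13 7 1 5 12 10)(2 8 11) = [13, 5, 8, 3, 4, 12, 6, 1, 11, 9, 0, 2, 10, 7]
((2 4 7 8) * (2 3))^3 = (2 8 4 3 7)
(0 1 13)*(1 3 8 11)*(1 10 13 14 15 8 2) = (0 3 2 1 14 15 8 11 10 13) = [3, 14, 1, 2, 4, 5, 6, 7, 11, 9, 13, 10, 12, 0, 15, 8]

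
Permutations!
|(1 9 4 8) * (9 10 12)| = 6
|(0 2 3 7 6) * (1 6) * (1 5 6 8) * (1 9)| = |(0 2 3 7 5 6)(1 8 9)| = 6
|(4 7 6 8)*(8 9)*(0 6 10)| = 7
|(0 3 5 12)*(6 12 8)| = 6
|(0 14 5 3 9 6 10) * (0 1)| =8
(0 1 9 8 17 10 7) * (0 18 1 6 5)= (0 6 5)(1 9 8 17 10 7 18)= [6, 9, 2, 3, 4, 0, 5, 18, 17, 8, 7, 11, 12, 13, 14, 15, 16, 10, 1]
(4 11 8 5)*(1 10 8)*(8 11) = [0, 10, 2, 3, 8, 4, 6, 7, 5, 9, 11, 1] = (1 10 11)(4 8 5)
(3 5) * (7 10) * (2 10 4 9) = (2 10 7 4 9)(3 5) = [0, 1, 10, 5, 9, 3, 6, 4, 8, 2, 7]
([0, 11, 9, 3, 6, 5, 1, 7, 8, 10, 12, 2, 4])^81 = [0, 11, 9, 3, 6, 5, 1, 7, 8, 10, 12, 2, 4]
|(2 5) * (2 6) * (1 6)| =|(1 6 2 5)| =4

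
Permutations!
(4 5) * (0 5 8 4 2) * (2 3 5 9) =(0 9 2)(3 5)(4 8) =[9, 1, 0, 5, 8, 3, 6, 7, 4, 2]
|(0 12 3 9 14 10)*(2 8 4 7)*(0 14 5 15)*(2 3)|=|(0 12 2 8 4 7 3 9 5 15)(10 14)|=10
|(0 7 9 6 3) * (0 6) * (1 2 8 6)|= 15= |(0 7 9)(1 2 8 6 3)|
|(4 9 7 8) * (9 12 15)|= 6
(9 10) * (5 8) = (5 8)(9 10) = [0, 1, 2, 3, 4, 8, 6, 7, 5, 10, 9]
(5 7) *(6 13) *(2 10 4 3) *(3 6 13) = (13)(2 10 4 6 3)(5 7) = [0, 1, 10, 2, 6, 7, 3, 5, 8, 9, 4, 11, 12, 13]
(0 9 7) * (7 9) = (9)(0 7) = [7, 1, 2, 3, 4, 5, 6, 0, 8, 9]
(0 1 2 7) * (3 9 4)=(0 1 2 7)(3 9 4)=[1, 2, 7, 9, 3, 5, 6, 0, 8, 4]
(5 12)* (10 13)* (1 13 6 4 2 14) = [0, 13, 14, 3, 2, 12, 4, 7, 8, 9, 6, 11, 5, 10, 1] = (1 13 10 6 4 2 14)(5 12)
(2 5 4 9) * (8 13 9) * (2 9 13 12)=(13)(2 5 4 8 12)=[0, 1, 5, 3, 8, 4, 6, 7, 12, 9, 10, 11, 2, 13]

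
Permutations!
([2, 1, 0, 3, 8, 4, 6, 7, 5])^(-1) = [2, 1, 0, 3, 5, 8, 6, 7, 4]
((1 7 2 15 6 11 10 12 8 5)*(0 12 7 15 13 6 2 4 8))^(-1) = (0 12)(1 5 8 4 7 10 11 6 13 2 15)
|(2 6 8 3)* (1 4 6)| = 6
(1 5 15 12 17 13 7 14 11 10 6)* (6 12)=[0, 5, 2, 3, 4, 15, 1, 14, 8, 9, 12, 10, 17, 7, 11, 6, 16, 13]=(1 5 15 6)(7 14 11 10 12 17 13)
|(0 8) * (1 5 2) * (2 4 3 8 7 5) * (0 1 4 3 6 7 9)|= |(0 9)(1 2 4 6 7 5 3 8)|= 8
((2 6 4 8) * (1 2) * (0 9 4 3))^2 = (0 4 1 6)(2 3 9 8)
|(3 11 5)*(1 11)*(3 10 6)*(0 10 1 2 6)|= |(0 10)(1 11 5)(2 6 3)|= 6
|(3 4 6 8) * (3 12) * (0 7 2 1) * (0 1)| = |(0 7 2)(3 4 6 8 12)| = 15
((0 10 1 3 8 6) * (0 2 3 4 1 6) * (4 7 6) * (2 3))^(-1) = ((0 10 4 1 7 6 3 8))^(-1) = (0 8 3 6 7 1 4 10)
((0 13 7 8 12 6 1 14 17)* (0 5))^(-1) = ((0 13 7 8 12 6 1 14 17 5))^(-1) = (0 5 17 14 1 6 12 8 7 13)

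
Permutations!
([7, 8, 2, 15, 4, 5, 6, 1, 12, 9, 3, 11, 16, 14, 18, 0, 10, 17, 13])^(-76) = (0 16 7 10 1 3 8 15 12)(13 18 14)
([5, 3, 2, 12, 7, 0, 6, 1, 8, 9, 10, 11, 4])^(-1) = (0 5)(1 7 4 12 3)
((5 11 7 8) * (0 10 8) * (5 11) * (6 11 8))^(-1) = (0 7 11 6 10)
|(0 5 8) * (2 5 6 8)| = 6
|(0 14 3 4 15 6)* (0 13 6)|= 10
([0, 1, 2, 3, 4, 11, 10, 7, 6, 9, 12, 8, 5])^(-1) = [0, 1, 2, 3, 4, 12, 8, 7, 11, 9, 6, 5, 10]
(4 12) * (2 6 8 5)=(2 6 8 5)(4 12)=[0, 1, 6, 3, 12, 2, 8, 7, 5, 9, 10, 11, 4]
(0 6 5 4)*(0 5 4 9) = (0 6 4 5 9) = [6, 1, 2, 3, 5, 9, 4, 7, 8, 0]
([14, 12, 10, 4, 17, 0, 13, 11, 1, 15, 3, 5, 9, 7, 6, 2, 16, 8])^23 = [6, 15, 4, 8, 1, 14, 7, 5, 9, 10, 17, 0, 2, 11, 13, 3, 16, 12]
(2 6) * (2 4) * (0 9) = (0 9)(2 6 4) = [9, 1, 6, 3, 2, 5, 4, 7, 8, 0]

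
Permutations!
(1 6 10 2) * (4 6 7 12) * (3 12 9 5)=(1 7 9 5 3 12 4 6 10 2)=[0, 7, 1, 12, 6, 3, 10, 9, 8, 5, 2, 11, 4]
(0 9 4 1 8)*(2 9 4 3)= (0 4 1 8)(2 9 3)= [4, 8, 9, 2, 1, 5, 6, 7, 0, 3]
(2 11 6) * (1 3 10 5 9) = (1 3 10 5 9)(2 11 6) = [0, 3, 11, 10, 4, 9, 2, 7, 8, 1, 5, 6]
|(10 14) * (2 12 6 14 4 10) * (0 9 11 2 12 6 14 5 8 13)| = 8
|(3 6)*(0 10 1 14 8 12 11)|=|(0 10 1 14 8 12 11)(3 6)|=14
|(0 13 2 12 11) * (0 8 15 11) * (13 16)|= |(0 16 13 2 12)(8 15 11)|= 15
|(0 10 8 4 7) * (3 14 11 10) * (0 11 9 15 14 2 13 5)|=|(0 3 2 13 5)(4 7 11 10 8)(9 15 14)|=15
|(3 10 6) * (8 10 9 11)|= 6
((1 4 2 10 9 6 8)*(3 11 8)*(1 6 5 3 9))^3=(1 10 2 4)(3 6)(5 8)(9 11)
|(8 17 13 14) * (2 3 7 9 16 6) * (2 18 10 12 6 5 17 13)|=84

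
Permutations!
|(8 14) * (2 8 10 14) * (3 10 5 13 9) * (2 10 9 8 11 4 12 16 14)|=|(2 11 4 12 16 14 5 13 8 10)(3 9)|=10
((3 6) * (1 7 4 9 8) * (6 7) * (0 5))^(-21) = (9)(0 5)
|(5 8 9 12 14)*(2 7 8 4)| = 8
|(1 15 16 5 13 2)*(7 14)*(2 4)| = |(1 15 16 5 13 4 2)(7 14)| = 14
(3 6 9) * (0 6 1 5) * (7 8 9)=[6, 5, 2, 1, 4, 0, 7, 8, 9, 3]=(0 6 7 8 9 3 1 5)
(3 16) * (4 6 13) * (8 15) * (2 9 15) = (2 9 15 8)(3 16)(4 6 13) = [0, 1, 9, 16, 6, 5, 13, 7, 2, 15, 10, 11, 12, 4, 14, 8, 3]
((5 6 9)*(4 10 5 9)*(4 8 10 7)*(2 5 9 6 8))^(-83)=(2 5 8 10 9 6)(4 7)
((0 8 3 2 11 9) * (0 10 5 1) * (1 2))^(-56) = (2 5 10 9 11)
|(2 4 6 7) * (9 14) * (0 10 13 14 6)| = |(0 10 13 14 9 6 7 2 4)| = 9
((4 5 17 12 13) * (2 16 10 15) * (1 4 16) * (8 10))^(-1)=(1 2 15 10 8 16 13 12 17 5 4)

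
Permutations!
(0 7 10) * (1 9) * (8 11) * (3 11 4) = (0 7 10)(1 9)(3 11 8 4) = [7, 9, 2, 11, 3, 5, 6, 10, 4, 1, 0, 8]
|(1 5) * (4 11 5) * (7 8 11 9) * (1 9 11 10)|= 8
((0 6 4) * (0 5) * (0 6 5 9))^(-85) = ((0 5 6 4 9))^(-85) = (9)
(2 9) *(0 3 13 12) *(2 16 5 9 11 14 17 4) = (0 3 13 12)(2 11 14 17 4)(5 9 16) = [3, 1, 11, 13, 2, 9, 6, 7, 8, 16, 10, 14, 0, 12, 17, 15, 5, 4]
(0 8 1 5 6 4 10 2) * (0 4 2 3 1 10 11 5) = (0 8 10 3 1)(2 4 11 5 6) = [8, 0, 4, 1, 11, 6, 2, 7, 10, 9, 3, 5]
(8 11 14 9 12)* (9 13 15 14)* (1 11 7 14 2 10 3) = [0, 11, 10, 1, 4, 5, 6, 14, 7, 12, 3, 9, 8, 15, 13, 2] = (1 11 9 12 8 7 14 13 15 2 10 3)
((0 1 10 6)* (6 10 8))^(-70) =(10)(0 8)(1 6)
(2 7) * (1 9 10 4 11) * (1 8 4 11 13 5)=(1 9 10 11 8 4 13 5)(2 7)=[0, 9, 7, 3, 13, 1, 6, 2, 4, 10, 11, 8, 12, 5]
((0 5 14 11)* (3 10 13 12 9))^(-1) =(0 11 14 5)(3 9 12 13 10) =((0 5 14 11)(3 10 13 12 9))^(-1)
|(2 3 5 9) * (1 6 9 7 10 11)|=9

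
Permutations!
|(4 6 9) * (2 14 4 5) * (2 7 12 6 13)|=|(2 14 4 13)(5 7 12 6 9)|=20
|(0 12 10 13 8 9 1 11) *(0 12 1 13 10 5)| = 15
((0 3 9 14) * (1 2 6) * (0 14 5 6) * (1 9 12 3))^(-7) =(14)(0 2 1)(3 12)(5 9 6)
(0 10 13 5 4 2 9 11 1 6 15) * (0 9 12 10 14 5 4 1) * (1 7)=(0 14 5 7 1 6 15 9 11)(2 12 10 13 4)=[14, 6, 12, 3, 2, 7, 15, 1, 8, 11, 13, 0, 10, 4, 5, 9]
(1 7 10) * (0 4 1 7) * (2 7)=[4, 0, 7, 3, 1, 5, 6, 10, 8, 9, 2]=(0 4 1)(2 7 10)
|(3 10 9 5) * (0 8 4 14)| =4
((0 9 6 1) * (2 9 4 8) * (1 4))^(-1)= (0 1)(2 8 4 6 9)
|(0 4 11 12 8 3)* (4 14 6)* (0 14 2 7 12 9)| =11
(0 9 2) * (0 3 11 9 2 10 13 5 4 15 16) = (0 2 3 11 9 10 13 5 4 15 16) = [2, 1, 3, 11, 15, 4, 6, 7, 8, 10, 13, 9, 12, 5, 14, 16, 0]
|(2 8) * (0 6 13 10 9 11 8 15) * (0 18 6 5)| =|(0 5)(2 15 18 6 13 10 9 11 8)| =18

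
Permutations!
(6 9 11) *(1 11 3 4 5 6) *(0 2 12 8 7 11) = (0 2 12 8 7 11 1)(3 4 5 6 9) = [2, 0, 12, 4, 5, 6, 9, 11, 7, 3, 10, 1, 8]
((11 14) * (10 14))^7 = ((10 14 11))^7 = (10 14 11)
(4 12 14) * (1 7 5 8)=(1 7 5 8)(4 12 14)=[0, 7, 2, 3, 12, 8, 6, 5, 1, 9, 10, 11, 14, 13, 4]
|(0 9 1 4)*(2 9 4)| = 6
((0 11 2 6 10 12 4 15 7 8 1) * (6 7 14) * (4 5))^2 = (0 2 8)(1 11 7)(4 14 10 5 15 6 12)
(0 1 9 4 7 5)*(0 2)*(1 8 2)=(0 8 2)(1 9 4 7 5)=[8, 9, 0, 3, 7, 1, 6, 5, 2, 4]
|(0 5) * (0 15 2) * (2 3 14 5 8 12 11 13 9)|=28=|(0 8 12 11 13 9 2)(3 14 5 15)|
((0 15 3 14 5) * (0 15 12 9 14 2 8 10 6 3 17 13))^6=((0 12 9 14 5 15 17 13)(2 8 10 6 3))^6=(0 17 5 9)(2 8 10 6 3)(12 13 15 14)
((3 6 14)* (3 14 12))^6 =((14)(3 6 12))^6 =(14)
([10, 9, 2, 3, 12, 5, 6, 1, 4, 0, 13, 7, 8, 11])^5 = (0 1 11 10 9 7 13)(4 8 12)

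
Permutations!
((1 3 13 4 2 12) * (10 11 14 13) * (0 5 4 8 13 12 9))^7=(0 4 9 5 2)(1 3 10 11 14 12)(8 13)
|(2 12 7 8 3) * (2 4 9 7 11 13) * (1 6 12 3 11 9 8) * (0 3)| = |(0 3 4 8 11 13 2)(1 6 12 9 7)| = 35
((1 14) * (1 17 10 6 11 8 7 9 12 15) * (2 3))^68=(1 17 6 8 9 15 14 10 11 7 12)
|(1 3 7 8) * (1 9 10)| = 6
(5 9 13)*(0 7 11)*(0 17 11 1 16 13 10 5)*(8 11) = (0 7 1 16 13)(5 9 10)(8 11 17) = [7, 16, 2, 3, 4, 9, 6, 1, 11, 10, 5, 17, 12, 0, 14, 15, 13, 8]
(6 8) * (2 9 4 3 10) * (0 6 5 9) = [6, 1, 0, 10, 3, 9, 8, 7, 5, 4, 2] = (0 6 8 5 9 4 3 10 2)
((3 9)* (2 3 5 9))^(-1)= (2 3)(5 9)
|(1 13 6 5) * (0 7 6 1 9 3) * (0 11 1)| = 9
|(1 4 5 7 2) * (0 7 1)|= 3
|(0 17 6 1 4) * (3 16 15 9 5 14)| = 30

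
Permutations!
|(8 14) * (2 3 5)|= |(2 3 5)(8 14)|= 6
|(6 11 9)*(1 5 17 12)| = 12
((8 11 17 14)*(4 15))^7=((4 15)(8 11 17 14))^7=(4 15)(8 14 17 11)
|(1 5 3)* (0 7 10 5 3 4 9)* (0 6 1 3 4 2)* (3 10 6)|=10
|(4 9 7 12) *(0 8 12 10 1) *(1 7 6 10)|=9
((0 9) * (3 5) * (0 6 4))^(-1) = (0 4 6 9)(3 5)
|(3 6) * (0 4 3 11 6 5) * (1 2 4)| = 6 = |(0 1 2 4 3 5)(6 11)|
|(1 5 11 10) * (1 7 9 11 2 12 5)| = |(2 12 5)(7 9 11 10)| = 12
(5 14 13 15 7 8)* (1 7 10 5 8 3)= (1 7 3)(5 14 13 15 10)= [0, 7, 2, 1, 4, 14, 6, 3, 8, 9, 5, 11, 12, 15, 13, 10]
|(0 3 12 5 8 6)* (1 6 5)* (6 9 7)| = |(0 3 12 1 9 7 6)(5 8)| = 14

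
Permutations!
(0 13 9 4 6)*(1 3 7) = (0 13 9 4 6)(1 3 7) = [13, 3, 2, 7, 6, 5, 0, 1, 8, 4, 10, 11, 12, 9]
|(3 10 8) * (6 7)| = 6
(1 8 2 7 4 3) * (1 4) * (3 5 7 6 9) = [0, 8, 6, 4, 5, 7, 9, 1, 2, 3] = (1 8 2 6 9 3 4 5 7)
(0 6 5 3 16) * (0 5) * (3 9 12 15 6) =(0 3 16 5 9 12 15 6) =[3, 1, 2, 16, 4, 9, 0, 7, 8, 12, 10, 11, 15, 13, 14, 6, 5]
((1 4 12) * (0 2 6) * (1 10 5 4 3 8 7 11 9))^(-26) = ((0 2 6)(1 3 8 7 11 9)(4 12 10 5))^(-26) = (0 2 6)(1 11 8)(3 9 7)(4 10)(5 12)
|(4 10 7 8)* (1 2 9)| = |(1 2 9)(4 10 7 8)| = 12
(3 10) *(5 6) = (3 10)(5 6) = [0, 1, 2, 10, 4, 6, 5, 7, 8, 9, 3]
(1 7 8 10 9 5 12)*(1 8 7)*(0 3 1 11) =(0 3 1 11)(5 12 8 10 9) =[3, 11, 2, 1, 4, 12, 6, 7, 10, 5, 9, 0, 8]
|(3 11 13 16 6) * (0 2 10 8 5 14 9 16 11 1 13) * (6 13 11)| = |(0 2 10 8 5 14 9 16 13 6 3 1 11)| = 13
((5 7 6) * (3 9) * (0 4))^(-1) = ((0 4)(3 9)(5 7 6))^(-1) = (0 4)(3 9)(5 6 7)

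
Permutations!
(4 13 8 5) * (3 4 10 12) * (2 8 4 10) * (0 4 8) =(0 4 13 8 5 2)(3 10 12) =[4, 1, 0, 10, 13, 2, 6, 7, 5, 9, 12, 11, 3, 8]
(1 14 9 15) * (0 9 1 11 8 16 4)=(0 9 15 11 8 16 4)(1 14)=[9, 14, 2, 3, 0, 5, 6, 7, 16, 15, 10, 8, 12, 13, 1, 11, 4]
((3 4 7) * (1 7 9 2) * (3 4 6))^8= ((1 7 4 9 2)(3 6))^8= (1 9 7 2 4)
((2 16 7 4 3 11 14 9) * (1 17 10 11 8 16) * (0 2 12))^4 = ((0 2 1 17 10 11 14 9 12)(3 8 16 7 4))^4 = (0 10 12 17 9 1 14 2 11)(3 4 7 16 8)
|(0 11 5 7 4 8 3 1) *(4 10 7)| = |(0 11 5 4 8 3 1)(7 10)| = 14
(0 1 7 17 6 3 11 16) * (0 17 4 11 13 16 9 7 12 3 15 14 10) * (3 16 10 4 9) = (0 1 12 16 17 6 15 14 4 11 3 13 10)(7 9) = [1, 12, 2, 13, 11, 5, 15, 9, 8, 7, 0, 3, 16, 10, 4, 14, 17, 6]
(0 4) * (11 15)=(0 4)(11 15)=[4, 1, 2, 3, 0, 5, 6, 7, 8, 9, 10, 15, 12, 13, 14, 11]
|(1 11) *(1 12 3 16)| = 5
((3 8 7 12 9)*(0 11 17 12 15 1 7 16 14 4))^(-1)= (0 4 14 16 8 3 9 12 17 11)(1 15 7)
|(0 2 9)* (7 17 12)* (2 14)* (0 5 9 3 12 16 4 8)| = |(0 14 2 3 12 7 17 16 4 8)(5 9)| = 10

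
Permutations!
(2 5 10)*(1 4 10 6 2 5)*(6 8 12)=(1 4 10 5 8 12 6 2)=[0, 4, 1, 3, 10, 8, 2, 7, 12, 9, 5, 11, 6]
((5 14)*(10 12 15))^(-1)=((5 14)(10 12 15))^(-1)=(5 14)(10 15 12)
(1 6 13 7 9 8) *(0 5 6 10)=(0 5 6 13 7 9 8 1 10)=[5, 10, 2, 3, 4, 6, 13, 9, 1, 8, 0, 11, 12, 7]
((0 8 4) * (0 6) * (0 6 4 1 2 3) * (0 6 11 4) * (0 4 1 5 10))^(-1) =((0 8 5 10)(1 2 3 6 11))^(-1) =(0 10 5 8)(1 11 6 3 2)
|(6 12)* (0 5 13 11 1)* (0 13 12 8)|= 15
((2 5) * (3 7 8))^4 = ((2 5)(3 7 8))^4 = (3 7 8)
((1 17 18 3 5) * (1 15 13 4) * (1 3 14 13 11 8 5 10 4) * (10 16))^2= (1 18 13 17 14)(3 10)(4 16)(5 11)(8 15)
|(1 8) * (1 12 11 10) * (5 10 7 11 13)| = |(1 8 12 13 5 10)(7 11)| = 6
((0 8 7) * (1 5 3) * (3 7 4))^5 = ((0 8 4 3 1 5 7))^5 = (0 5 3 8 7 1 4)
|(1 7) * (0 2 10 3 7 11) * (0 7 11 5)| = 8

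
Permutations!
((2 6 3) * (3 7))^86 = (2 7)(3 6)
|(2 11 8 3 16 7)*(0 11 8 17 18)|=|(0 11 17 18)(2 8 3 16 7)|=20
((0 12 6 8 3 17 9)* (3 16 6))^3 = (0 17 12 9 3)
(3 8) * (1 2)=[0, 2, 1, 8, 4, 5, 6, 7, 3]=(1 2)(3 8)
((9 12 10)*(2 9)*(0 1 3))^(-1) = (0 3 1)(2 10 12 9)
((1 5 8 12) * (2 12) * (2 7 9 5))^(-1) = ((1 2 12)(5 8 7 9))^(-1) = (1 12 2)(5 9 7 8)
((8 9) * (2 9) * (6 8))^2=((2 9 6 8))^2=(2 6)(8 9)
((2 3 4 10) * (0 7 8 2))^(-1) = (0 10 4 3 2 8 7)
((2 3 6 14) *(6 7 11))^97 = (2 3 7 11 6 14)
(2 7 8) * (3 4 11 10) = (2 7 8)(3 4 11 10) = [0, 1, 7, 4, 11, 5, 6, 8, 2, 9, 3, 10]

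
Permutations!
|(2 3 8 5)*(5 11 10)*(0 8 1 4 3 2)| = 15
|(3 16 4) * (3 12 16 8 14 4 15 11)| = |(3 8 14 4 12 16 15 11)| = 8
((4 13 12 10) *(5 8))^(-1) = (4 10 12 13)(5 8) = ((4 13 12 10)(5 8))^(-1)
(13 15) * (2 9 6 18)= [0, 1, 9, 3, 4, 5, 18, 7, 8, 6, 10, 11, 12, 15, 14, 13, 16, 17, 2]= (2 9 6 18)(13 15)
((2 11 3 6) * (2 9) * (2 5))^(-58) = ((2 11 3 6 9 5))^(-58) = (2 3 9)(5 11 6)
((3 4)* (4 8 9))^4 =(9)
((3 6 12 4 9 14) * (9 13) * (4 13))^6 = ((3 6 12 13 9 14))^6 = (14)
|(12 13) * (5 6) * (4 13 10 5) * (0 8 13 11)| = |(0 8 13 12 10 5 6 4 11)| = 9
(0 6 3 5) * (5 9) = (0 6 3 9 5) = [6, 1, 2, 9, 4, 0, 3, 7, 8, 5]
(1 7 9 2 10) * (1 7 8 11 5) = [0, 8, 10, 3, 4, 1, 6, 9, 11, 2, 7, 5] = (1 8 11 5)(2 10 7 9)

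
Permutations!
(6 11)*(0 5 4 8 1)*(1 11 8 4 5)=(0 1)(6 8 11)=[1, 0, 2, 3, 4, 5, 8, 7, 11, 9, 10, 6]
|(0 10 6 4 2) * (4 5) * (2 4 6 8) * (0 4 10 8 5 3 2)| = |(0 8)(2 4 10 5 6 3)| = 6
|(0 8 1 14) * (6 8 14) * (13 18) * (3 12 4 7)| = |(0 14)(1 6 8)(3 12 4 7)(13 18)| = 12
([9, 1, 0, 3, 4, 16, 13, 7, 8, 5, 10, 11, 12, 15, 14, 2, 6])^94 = [15, 1, 13, 3, 4, 0, 5, 7, 8, 2, 10, 11, 12, 16, 14, 6, 9]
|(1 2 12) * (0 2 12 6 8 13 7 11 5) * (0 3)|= 18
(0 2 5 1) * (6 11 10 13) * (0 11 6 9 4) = (0 2 5 1 11 10 13 9 4) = [2, 11, 5, 3, 0, 1, 6, 7, 8, 4, 13, 10, 12, 9]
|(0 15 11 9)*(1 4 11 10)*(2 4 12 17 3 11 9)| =|(0 15 10 1 12 17 3 11 2 4 9)| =11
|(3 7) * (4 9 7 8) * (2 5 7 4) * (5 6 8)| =6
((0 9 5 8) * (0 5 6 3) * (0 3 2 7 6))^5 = (0 9)(2 6 7)(5 8)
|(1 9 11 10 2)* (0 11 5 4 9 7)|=6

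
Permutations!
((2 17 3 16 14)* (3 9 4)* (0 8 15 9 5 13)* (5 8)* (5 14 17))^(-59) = (0 14 2 5 13)(3 15 16 9 17 4 8)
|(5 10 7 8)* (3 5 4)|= 6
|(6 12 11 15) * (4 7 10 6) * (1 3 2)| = 21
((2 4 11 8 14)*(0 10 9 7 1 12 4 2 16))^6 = ((0 10 9 7 1 12 4 11 8 14 16))^6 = (0 4 10 11 9 8 7 14 1 16 12)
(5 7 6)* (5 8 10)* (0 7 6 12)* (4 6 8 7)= (0 4 6 7 12)(5 8 10)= [4, 1, 2, 3, 6, 8, 7, 12, 10, 9, 5, 11, 0]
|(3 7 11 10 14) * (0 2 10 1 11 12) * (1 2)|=9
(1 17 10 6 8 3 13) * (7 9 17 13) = (1 13)(3 7 9 17 10 6 8) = [0, 13, 2, 7, 4, 5, 8, 9, 3, 17, 6, 11, 12, 1, 14, 15, 16, 10]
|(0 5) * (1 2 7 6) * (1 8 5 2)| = 6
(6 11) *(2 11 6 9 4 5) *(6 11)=(2 6 11 9 4 5)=[0, 1, 6, 3, 5, 2, 11, 7, 8, 4, 10, 9]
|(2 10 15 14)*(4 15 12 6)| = |(2 10 12 6 4 15 14)| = 7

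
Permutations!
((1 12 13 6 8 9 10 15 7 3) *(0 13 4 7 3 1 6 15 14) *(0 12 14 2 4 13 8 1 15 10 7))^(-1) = (0 4 2 10 13 12 14 1 6 3 15 7 9 8)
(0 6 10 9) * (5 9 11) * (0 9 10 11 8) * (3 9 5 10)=(0 6 11 10 8)(3 9 5)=[6, 1, 2, 9, 4, 3, 11, 7, 0, 5, 8, 10]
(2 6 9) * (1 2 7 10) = (1 2 6 9 7 10) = [0, 2, 6, 3, 4, 5, 9, 10, 8, 7, 1]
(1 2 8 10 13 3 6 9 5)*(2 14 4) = (1 14 4 2 8 10 13 3 6 9 5) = [0, 14, 8, 6, 2, 1, 9, 7, 10, 5, 13, 11, 12, 3, 4]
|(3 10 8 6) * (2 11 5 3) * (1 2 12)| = |(1 2 11 5 3 10 8 6 12)| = 9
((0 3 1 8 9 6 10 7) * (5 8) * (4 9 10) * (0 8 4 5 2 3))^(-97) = (1 3 2)(4 5 6 9)(7 10 8)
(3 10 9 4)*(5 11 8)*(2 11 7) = (2 11 8 5 7)(3 10 9 4) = [0, 1, 11, 10, 3, 7, 6, 2, 5, 4, 9, 8]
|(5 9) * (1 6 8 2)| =4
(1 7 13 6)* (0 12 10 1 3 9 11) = (0 12 10 1 7 13 6 3 9 11) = [12, 7, 2, 9, 4, 5, 3, 13, 8, 11, 1, 0, 10, 6]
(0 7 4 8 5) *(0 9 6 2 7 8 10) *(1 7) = (0 8 5 9 6 2 1 7 4 10) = [8, 7, 1, 3, 10, 9, 2, 4, 5, 6, 0]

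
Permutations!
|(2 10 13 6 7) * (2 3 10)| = 5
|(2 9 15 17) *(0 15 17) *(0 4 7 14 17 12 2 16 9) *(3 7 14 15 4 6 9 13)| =13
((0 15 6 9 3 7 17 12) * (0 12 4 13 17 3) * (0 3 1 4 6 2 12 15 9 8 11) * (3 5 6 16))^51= ((0 9 5 6 8 11)(1 4 13 17 16 3 7)(2 12 15))^51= (0 6)(1 13 16 7 4 17 3)(5 11)(8 9)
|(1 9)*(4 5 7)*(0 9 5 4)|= |(0 9 1 5 7)|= 5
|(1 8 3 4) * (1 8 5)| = |(1 5)(3 4 8)| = 6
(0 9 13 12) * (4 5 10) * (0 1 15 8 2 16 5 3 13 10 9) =(1 15 8 2 16 5 9 10 4 3 13 12) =[0, 15, 16, 13, 3, 9, 6, 7, 2, 10, 4, 11, 1, 12, 14, 8, 5]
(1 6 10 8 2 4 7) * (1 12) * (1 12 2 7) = (12)(1 6 10 8 7 2 4) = [0, 6, 4, 3, 1, 5, 10, 2, 7, 9, 8, 11, 12]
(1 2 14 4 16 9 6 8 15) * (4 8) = (1 2 14 8 15)(4 16 9 6) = [0, 2, 14, 3, 16, 5, 4, 7, 15, 6, 10, 11, 12, 13, 8, 1, 9]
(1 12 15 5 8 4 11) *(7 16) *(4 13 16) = (1 12 15 5 8 13 16 7 4 11) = [0, 12, 2, 3, 11, 8, 6, 4, 13, 9, 10, 1, 15, 16, 14, 5, 7]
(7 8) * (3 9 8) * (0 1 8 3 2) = [1, 8, 0, 9, 4, 5, 6, 2, 7, 3] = (0 1 8 7 2)(3 9)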